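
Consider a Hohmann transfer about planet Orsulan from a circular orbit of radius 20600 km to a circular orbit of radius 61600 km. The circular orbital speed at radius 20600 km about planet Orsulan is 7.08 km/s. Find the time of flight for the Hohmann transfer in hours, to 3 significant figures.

From the circular-orbit relation v² = μ/r at r = 20600 km: μ = v²r = (7.08)² × 20600 = 1.03260×10^6 km³/s².
Semi-major axis of the transfer orbit: a_t = (20600 + 61600)/2 = 41100 km.
Half the transfer-orbit period gives t = π√(a_t³/μ) = 25760 s.
Converting: 25760 s ÷ 3600 s/hour = 7.16 hours.

t = 7.16 hours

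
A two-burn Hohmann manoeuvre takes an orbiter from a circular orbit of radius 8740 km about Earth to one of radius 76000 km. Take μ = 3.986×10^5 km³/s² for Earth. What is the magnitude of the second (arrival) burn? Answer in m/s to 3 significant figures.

Semi-major axis of the transfer orbit: a_t = (8740 + 76000)/2 = 42370 km.
Circular speed at r = 76000 km: v_c = √(μ/r) = 2.290 km/s.
Vis-viva on the transfer ellipse at r = 76000 km gives v_t = √[μ(2/r − 1/a_t)] = 1.040 km/s.
Δv₂ = |v_t − v_c| = |1.040 − 2.290| = 1.250 km/s.

Δv₂ = 1250 m/s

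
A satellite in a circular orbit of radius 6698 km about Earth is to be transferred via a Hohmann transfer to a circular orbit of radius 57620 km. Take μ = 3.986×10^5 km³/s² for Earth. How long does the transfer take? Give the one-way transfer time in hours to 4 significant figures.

t = 7.971 hours

The Hohmann ellipse has a_t = (r₁ + r₂)/2 = 32159 km.
Half the transfer-orbit period gives t = π√(a_t³/μ) = 28697 s.
Converting: 28697 s ÷ 3600 s/hour = 7.971 hours.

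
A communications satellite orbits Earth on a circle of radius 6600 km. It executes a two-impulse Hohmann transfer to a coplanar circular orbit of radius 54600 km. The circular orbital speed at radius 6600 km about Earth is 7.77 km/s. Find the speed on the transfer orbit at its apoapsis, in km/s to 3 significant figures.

v = 1.25 km/s

From the circular-orbit relation v² = μ/r at r = 6600 km: μ = v²r = (7.77)² × 6600 = 3.98461×10^5 km³/s².
The Hohmann ellipse has a_t = (r₁ + r₂)/2 = 30600 km.
The apoapsis of the transfer ellipse is at r = 54600 km.
Applying v² = μ(2/r − 1/a_t): v = 1.255 km/s.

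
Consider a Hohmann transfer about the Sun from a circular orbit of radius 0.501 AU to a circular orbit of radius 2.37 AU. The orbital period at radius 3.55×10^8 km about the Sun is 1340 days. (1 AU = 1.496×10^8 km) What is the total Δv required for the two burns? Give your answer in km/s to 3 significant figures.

Δv = 19.8 km/s

From Kepler's third law T² = 4π²r³/μ at r = 3.55×10^8 km, T = 1340 days = 1340 × 86400 s = 1.15776×10^8 s: μ = 4π²r³/T² = 1.31767×10^11 km³/s².
In km: r₁ = 0.501 × 1.496×10^8 = 7.49496×10^7 km; r₂ = 2.37 × 1.496×10^8 = 3.54552×10^8 km.
Transfer-ellipse semi-major axis a_t = (r₁ + r₂)/2 = (7.49496×10^7 + 3.54552×10^8)/2 = 2.147508×10^8 km.
At r₁ the circular-orbit speed is v₁ = √(μ/r₁) = 41.93 km/s.
Transfer-orbit speed at r₁ (v² = μ(2/r − 1/a)): v_p = √[μ(2/r₁ − 1/a_t)] = 53.88 km/s.
First burn Δv₁ = |v_p − v₁| = 11.95 km/s.
At r₂, v₂ = √(μ/r₂) = 19.278 km/s.
Transfer-orbit speed at r₂: v_a = √[μ(2/r₂ − 1/a_t)] = 11.389 km/s.
Second burn Δv₂ = |v₂ − v_a| = 7.889 km/s.
Δv = Δv₁ + Δv₂ = 11.95 + 7.889 = 19.84 km/s.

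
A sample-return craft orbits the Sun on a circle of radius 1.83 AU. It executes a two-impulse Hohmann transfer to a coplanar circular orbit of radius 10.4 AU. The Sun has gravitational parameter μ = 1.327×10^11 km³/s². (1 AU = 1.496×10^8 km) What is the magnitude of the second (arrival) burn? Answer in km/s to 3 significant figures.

In km: r₁ = 1.83 × 1.496×10^8 = 2.73768×10^8 km; r₂ = 10.4 × 1.496×10^8 = 1.55584×10^9 km.
Semi-major axis of the transfer orbit: a_t = (2.73768×10^8 + 1.55584×10^9)/2 = 9.14804×10^8 km.
Circular speed at r = 1.55584×10^9 km: v_c = √(μ/r) = 9.235 km/s.
Transfer-orbit speed at the same r (vis-viva, a = a_t): v_t = √[μ(2/r − 1/a_t)] = 5.052 km/s.
Δv₂ = |v_t − v_c| = |5.052 − 9.235| = 4.183 km/s.

Δv₂ = 4.18 km/s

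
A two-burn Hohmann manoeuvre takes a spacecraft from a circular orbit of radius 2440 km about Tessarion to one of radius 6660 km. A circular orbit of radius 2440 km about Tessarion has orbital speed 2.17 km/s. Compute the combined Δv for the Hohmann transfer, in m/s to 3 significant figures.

Δv = 807 m/s

From the circular-orbit relation v² = μ/r at r = 2440 km: μ = v²r = (2.17)² × 2440 = 11489.7 km³/s².
Semi-major axis of the transfer orbit: a_t = (2440 + 6660)/2 = 4550 km.
Circular speed at r₁: v₁ = √(μ/r₁) = √(11489.7/2440) = 2.1700 km/s.
On the transfer ellipse at r₁, vis-viva equation gives v_p = √[μ(2/r₁ − 1/a_t)] = 2.6254 km/s.
First burn Δv₁ = |v_p − v₁| = 0.4554 km/s.
At r₂, v₂ = √(μ/r₂) = 1.31346 km/s.
Transfer-orbit speed at r₂: v_a = √[μ(2/r₂ − 1/a_t)] = 0.961849 km/s.
Second burn Δv₂ = |v₂ − v_a| = 0.3516 km/s.
Δv = Δv₁ + Δv₂ = 0.4554 + 0.3516 = 0.8070 km/s.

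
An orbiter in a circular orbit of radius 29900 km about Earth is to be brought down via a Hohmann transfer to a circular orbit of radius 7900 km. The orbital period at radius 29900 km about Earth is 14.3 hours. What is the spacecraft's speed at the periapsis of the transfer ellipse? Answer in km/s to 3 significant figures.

v = 8.93 km/s

From Kepler's third law T² = 4π²r³/μ at r = 29900 km, T = 14.3 hours = 14.3 × 3600 s = 51480 s: μ = 4π²r³/T² = 3.98195×10^5 km³/s².
Semi-major axis of the transfer orbit: a_t = (29900 + 7900)/2 = 18900 km.
At periapsis, r = 7900 km.
Vis-viva: v = √[μ(2/r − 1/a_t)] = √[3.98195×10^5 × (2/7900 − 1/18900)] = 8.930 km/s.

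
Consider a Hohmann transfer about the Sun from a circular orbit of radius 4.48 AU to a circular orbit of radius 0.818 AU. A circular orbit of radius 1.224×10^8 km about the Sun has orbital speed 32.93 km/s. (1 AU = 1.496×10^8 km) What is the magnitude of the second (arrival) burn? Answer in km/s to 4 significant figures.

From the circular-orbit relation v² = μ/r at r = 1.224×10^8 km: μ = v²r = (32.93)² × 1.224×10^8 = 1.32729×10^11 km³/s².
In km: r₁ = 4.48 × 1.496×10^8 = 6.70208×10^8 km; r₂ = 0.818 × 1.496×10^8 = 1.223728×10^8 km.
Transfer-ellipse semi-major axis a_t = (r₁ + r₂)/2 = (6.70208×10^8 + 1.223728×10^8)/2 = 3.962904×10^8 km.
On the circular orbit at r = 1.223728×10^8 km, v_c = √(μ/r) = 32.934 km/s.
Vis-viva on the transfer ellipse at r = 1.223728×10^8 km gives v_t = √[μ(2/r − 1/a_t)] = 42.829 km/s.
Δv₂ = |v_t − v_c| = |42.829 − 32.934| = 9.895 km/s.

Δv₂ = 9.895 km/s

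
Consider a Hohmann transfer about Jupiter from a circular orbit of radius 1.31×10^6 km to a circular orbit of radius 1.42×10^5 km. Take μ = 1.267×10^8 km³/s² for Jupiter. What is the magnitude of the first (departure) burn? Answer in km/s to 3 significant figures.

Δv₁ = 5.49 km/s

Semi-major axis of the transfer orbit: a_t = (1.310×10^6 + 1.420×10^5)/2 = 7.260×10^5 km.
Circular speed at r = 1.310×10^6 km: v_c = √(μ/r) = 9.8345 km/s.
Transfer-orbit speed at the same r (vis-viva, a = a_t): v_t = √[μ(2/r − 1/a_t)] = 4.3494 km/s.
Δv₁ = |v_t − v_c| = |4.3494 − 9.8345| = 5.485 km/s.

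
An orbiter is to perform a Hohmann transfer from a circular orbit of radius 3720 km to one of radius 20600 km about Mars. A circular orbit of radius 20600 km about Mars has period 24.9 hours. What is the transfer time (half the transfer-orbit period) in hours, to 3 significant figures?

From Kepler's third law T² = 4π²r³/μ at r = 20600 km, T = 24.9 hours = 24.9 × 3600 s = 89640 s: μ = 4π²r³/T² = 42949.5 km³/s².
Transfer-ellipse semi-major axis a_t = (r₁ + r₂)/2 = (3720 + 20600)/2 = 12160 km.
By Kepler's third law the transfer-orbit period is T = 2π√(a_t³/μ), so t = T/2 = 20330 s.
Converting: 20330 s ÷ 3600 s/hour = 5.65 hours.

t = 5.65 hours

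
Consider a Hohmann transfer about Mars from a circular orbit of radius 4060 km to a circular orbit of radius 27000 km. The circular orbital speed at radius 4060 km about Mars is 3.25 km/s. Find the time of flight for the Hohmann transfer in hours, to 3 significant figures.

t = 8.16 hours

From the circular-orbit relation v² = μ/r at r = 4060 km: μ = v²r = (3.25)² × 4060 = 42883.8 km³/s².
Transfer-ellipse semi-major axis a_t = (r₁ + r₂)/2 = (4060 + 27000)/2 = 15530 km.
By Kepler's third law the transfer-orbit period is T = 2π√(a_t³/μ), so t = T/2 = 29360 s.
Converting: 29360 s ÷ 3600 s/hour = 8.16 hours.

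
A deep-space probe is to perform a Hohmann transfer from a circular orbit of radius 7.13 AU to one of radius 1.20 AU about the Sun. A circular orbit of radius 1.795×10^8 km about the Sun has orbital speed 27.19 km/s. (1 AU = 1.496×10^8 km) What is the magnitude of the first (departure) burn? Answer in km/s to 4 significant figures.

Δv₁ = 5.167 km/s

From the circular-orbit relation v² = μ/r at r = 1.795×10^8 km: μ = v²r = (27.19)² × 1.795×10^8 = 1.32704×10^11 km³/s².
In km: r₁ = 7.13 × 1.496×10^8 = 1.066648×10^9 km; r₂ = 1.20 × 1.496×10^8 = 1.7952×10^8 km.
Transfer-ellipse semi-major axis a_t = (r₁ + r₂)/2 = (1.066648×10^9 + 1.7952×10^8)/2 = 6.23084×10^8 km.
Circular speed at r = 1.066648×10^9 km: v_c = √(μ/r) = 11.154 km/s.
Transfer-orbit speed at the same r (vis-viva, a = a_t): v_t = √[μ(2/r − 1/a_t)] = 5.9871 km/s.
Δv₁ = |v_t − v_c| = |5.9871 − 11.154| = 5.167 km/s.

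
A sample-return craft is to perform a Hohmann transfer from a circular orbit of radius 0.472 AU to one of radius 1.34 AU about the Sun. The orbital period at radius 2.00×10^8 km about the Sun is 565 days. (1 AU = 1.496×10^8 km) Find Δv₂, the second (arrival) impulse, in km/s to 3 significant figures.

Δv₂ = 7.15 km/s

From Kepler's third law T² = 4π²r³/μ at r = 2.00×10^8 km, T = 565 days = 565 × 86400 s = 4.8816×10^7 s: μ = 4π²r³/T² = 1.32533×10^11 km³/s².
In km: r₁ = 0.472 × 1.496×10^8 = 7.06112×10^7 km; r₂ = 1.34 × 1.496×10^8 = 2.00464×10^8 km.
Semi-major axis of the transfer orbit: a_t = (7.06112×10^7 + 2.00464×10^8)/2 = 1.355376×10^8 km.
On the circular orbit at r = 2.00464×10^8 km, v_c = √(μ/r) = 25.713 km/s.
Vis-viva on the transfer ellipse at r = 2.00464×10^8 km gives v_t = √[μ(2/r − 1/a_t)] = 18.559 km/s.
Δv₂ = |v_t − v_c| = |18.559 − 25.713| = 7.154 km/s.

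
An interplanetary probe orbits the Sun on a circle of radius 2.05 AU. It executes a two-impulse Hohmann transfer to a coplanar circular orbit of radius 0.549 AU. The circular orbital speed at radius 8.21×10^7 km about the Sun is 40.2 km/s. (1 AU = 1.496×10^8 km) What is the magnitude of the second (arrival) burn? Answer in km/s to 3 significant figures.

From the circular-orbit relation v² = μ/r at r = 8.21×10^7 km: μ = v²r = (40.2)² × 8.21×10^7 = 1.32677×10^11 km³/s².
In km: r₁ = 2.05 × 1.496×10^8 = 3.0668×10^8 km; r₂ = 0.549 × 1.496×10^8 = 8.21304×10^7 km.
The Hohmann ellipse has a_t = (r₁ + r₂)/2 = 1.944052×10^8 km.
Circular speed at r = 8.21304×10^7 km: v_c = √(μ/r) = 40.19 km/s.
Transfer-orbit speed at the same r (vis-viva, a = a_t): v_t = √[μ(2/r − 1/a_t)] = 50.48 km/s.
Δv₂ = |v_t − v_c| = |50.48 − 40.19| = 10.29 km/s.

Δv₂ = 10.3 km/s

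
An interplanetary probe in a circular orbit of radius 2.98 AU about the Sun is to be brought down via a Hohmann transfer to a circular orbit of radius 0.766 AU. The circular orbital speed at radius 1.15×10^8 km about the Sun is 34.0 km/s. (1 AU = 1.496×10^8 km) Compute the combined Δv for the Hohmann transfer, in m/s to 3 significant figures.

Δv = 15100 m/s

From the circular-orbit relation v² = μ/r at r = 1.15×10^8 km: μ = v²r = (34.0)² × 1.15×10^8 = 1.32940×10^11 km³/s².
In km: r₁ = 2.98 × 1.496×10^8 = 4.45808×10^8 km; r₂ = 0.766 × 1.496×10^8 = 1.145936×10^8 km.
The Hohmann ellipse has a_t = (r₁ + r₂)/2 = 2.802008×10^8 km.
At r₁ the circular-orbit speed is v₁ = √(μ/r₁) = 17.268 km/s.
On the transfer ellipse at r₁, vis-viva equation gives v_a = √[μ(2/r₁ − 1/a_t)] = 11.043 km/s.
First burn Δv₁ = |v_a − v₁| = 6.225 km/s.
Circular speed at r₂: v₂ = √(μ/r₂) = 34.060 km/s.
Transfer-orbit speed at r₂: v_p = √[μ(2/r₂ − 1/a_t)] = 42.962 km/s.
Second burn Δv₂ = |v₂ − v_p| = 8.902 km/s.
Total Δv = Δv₁ + Δv₂ = 15.13 km/s.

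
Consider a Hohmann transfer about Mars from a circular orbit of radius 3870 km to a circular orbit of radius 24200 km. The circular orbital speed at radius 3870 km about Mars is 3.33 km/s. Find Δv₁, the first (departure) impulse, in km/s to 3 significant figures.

From the circular-orbit relation v² = μ/r at r = 3870 km: μ = v²r = (3.33)² × 3870 = 42914.0 km³/s².
Semi-major axis of the transfer orbit: a_t = (3870 + 24200)/2 = 14035 km.
On the circular orbit at r = 3870 km, v_c = √(μ/r) = 3.330 km/s.
Transfer-orbit speed at the same r (vis-viva, a = a_t): v_t = √[μ(2/r − 1/a_t)] = 4.373 km/s.
Δv₁ = |v_t − v_c| = |4.373 − 3.330| = 1.043 km/s.

Δv₁ = 1.04 km/s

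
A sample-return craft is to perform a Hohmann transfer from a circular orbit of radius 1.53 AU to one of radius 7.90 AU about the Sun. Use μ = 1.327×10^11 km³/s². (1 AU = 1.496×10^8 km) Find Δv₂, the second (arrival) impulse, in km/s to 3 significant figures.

Δv₂ = 4.56 km/s

In km: r₁ = 1.53 × 1.496×10^8 = 2.28888×10^8 km; r₂ = 7.90 × 1.496×10^8 = 1.18184×10^9 km.
Transfer-ellipse semi-major axis a_t = (r₁ + r₂)/2 = (2.28888×10^8 + 1.18184×10^9)/2 = 7.05364×10^8 km.
Circular speed at r = 1.18184×10^9 km: v_c = √(μ/r) = 10.596 km/s.
Vis-viva on the transfer ellipse at r = 1.18184×10^9 km gives v_t = √[μ(2/r − 1/a_t)] = 6.0362 km/s.
Δv₂ = |v_t − v_c| = |6.0362 − 10.596| = 4.560 km/s.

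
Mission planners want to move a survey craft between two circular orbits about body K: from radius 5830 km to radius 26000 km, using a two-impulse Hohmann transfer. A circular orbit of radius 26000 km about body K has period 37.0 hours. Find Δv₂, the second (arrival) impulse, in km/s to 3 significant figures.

From Kepler's third law T² = 4π²r³/μ at r = 26000 km, T = 37.0 hours = 37.0 × 3600 s = 1.332×10^5 s: μ = 4π²r³/T² = 39108.5 km³/s².
Transfer-ellipse semi-major axis a_t = (r₁ + r₂)/2 = (5830 + 26000)/2 = 15915 km.
Circular speed at r = 26000 km: v_c = √(μ/r) = 1.2264 km/s.
Transfer-orbit speed at the same r (vis-viva, a = a_t): v_t = √[μ(2/r − 1/a_t)] = 0.74230 km/s.
Δv₂ = |v_t − v_c| = |0.74230 − 1.2264| = 0.4841 km/s.

Δv₂ = 0.484 km/s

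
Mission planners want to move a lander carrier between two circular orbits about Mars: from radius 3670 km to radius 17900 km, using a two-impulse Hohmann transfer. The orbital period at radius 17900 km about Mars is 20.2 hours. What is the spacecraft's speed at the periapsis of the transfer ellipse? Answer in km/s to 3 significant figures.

v = 4.40 km/s

From Kepler's third law T² = 4π²r³/μ at r = 17900 km, T = 20.2 hours = 20.2 × 3600 s = 72720 s: μ = 4π²r³/T² = 42816.5 km³/s².
Transfer-ellipse semi-major axis a_t = (r₁ + r₂)/2 = (3670 + 17900)/2 = 10785 km.
At periapsis, r = 3670 km.
Applying v² = μ(2/r − 1/a_t): v = 4.400 km/s.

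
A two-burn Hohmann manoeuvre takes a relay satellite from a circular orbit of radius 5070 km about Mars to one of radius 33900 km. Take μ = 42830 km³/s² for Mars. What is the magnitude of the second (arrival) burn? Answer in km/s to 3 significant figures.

Semi-major axis of the transfer orbit: a_t = (5070 + 33900)/2 = 19485 km.
Circular speed at r = 33900 km: v_c = √(μ/r) = 1.12402 km/s.
Transfer-orbit speed at the same r (vis-viva, a = a_t): v_t = √[μ(2/r − 1/a_t)] = 0.573361 km/s.
Δv₂ = |v_t − v_c| = |0.573361 − 1.12402| = 0.5507 km/s.

Δv₂ = 0.551 km/s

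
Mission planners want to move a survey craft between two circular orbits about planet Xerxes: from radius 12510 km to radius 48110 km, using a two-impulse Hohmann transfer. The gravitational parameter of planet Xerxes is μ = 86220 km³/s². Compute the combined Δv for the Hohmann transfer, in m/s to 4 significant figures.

The Hohmann ellipse has a_t = (r₁ + r₂)/2 = 30310 km.
Circular speed at r₁: v₁ = √(μ/r₁) = √(86220/12510) = 2.6253 km/s.
On the transfer ellipse at r₁, v² = μ(2/r − 1/a) gives v_p = √[μ(2/r₁ − 1/a_t)] = 3.3075 km/s.
First burn Δv₁ = |v_p − v₁| = 0.6822 km/s.
At r₂, v₂ = √(μ/r₂) = 1.33871 km/s.
Transfer-orbit speed at r₂: v_a = √[μ(2/r₂ − 1/a_t)] = 0.860047 km/s.
Second burn Δv₂ = |v₂ − v_a| = 0.4787 km/s.
Δv = Δv₁ + Δv₂ = 0.6822 + 0.4787 = 1.161 km/s.

Δv = 1161 m/s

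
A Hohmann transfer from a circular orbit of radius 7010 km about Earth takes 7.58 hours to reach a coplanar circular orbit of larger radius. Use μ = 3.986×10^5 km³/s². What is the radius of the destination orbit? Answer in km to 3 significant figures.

r₂ = 55200 km

Transfer time t = 7.58 hours = 27288 s, and t = π√(a_t³/μ).
So a_t = (μ t²/π²)^(1/3) = (3.986×10^5 × (27288)² / π²)^(1/3) = 31098 km.
Since a_t = (r₁ + r₂)/2, r₂ = 2a_t − r₁ = 2×31098 − 7010 = 55186 km.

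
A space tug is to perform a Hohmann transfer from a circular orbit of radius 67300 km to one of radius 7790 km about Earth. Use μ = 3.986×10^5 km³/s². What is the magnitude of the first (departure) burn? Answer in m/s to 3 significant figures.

Δv₁ = 1330 m/s

Semi-major axis of the transfer orbit: a_t = (67300 + 7790)/2 = 37545 km.
On the circular orbit at r = 67300 km, v_c = √(μ/r) = 2.434 km/s.
Transfer-orbit speed at the same r (vis-viva, a = a_t): v_t = √[μ(2/r − 1/a_t)] = 1.109 km/s.
Δv₁ = |v_t − v_c| = |1.109 − 2.434| = 1.325 km/s.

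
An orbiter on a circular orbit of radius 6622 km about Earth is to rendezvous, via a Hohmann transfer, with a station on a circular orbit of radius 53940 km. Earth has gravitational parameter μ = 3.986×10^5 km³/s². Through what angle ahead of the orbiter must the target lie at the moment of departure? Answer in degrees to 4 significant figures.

φ = 104.3°

Transfer-ellipse semi-major axis a_t = (r₁ + r₂)/2 = (6622 + 53940)/2 = 30281 km.
Transfer time t = π√(a_t³/μ) = 26220 s.
Target angular speed ω₂ = √(μ/r₂³) = 5.0397×10^-5 rad/s.
Angle swept by the target during transfer: ω₂·t = 1.3214 rad = 75.71°.
Arrival is 180° from departure on the ellipse, so φ = 180° − 75.71° = 104.3°.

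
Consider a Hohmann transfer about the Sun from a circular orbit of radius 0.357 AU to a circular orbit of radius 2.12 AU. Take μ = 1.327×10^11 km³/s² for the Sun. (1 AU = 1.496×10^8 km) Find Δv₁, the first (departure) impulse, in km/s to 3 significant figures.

In km: r₁ = 0.357 × 1.496×10^8 = 5.34072×10^7 km; r₂ = 2.12 × 1.496×10^8 = 3.17152×10^8 km.
Semi-major axis of the transfer orbit: a_t = (5.34072×10^7 + 3.17152×10^8)/2 = 1.852796×10^8 km.
On the circular orbit at r = 5.34072×10^7 km, v_c = √(μ/r) = 49.85 km/s.
Transfer-orbit speed at the same r (vis-viva, a = a_t): v_t = √[μ(2/r − 1/a_t)] = 65.22 km/s.
Δv₁ = |v_t − v_c| = |65.22 − 49.85| = 15.37 km/s.

Δv₁ = 15.4 km/s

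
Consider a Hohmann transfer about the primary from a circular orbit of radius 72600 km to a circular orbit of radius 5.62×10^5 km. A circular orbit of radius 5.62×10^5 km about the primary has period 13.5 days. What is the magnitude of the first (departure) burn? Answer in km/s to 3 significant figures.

From Kepler's third law T² = 4π²r³/μ at r = 5.62×10^5 km, T = 13.5 days = 13.5 × 86400 s = 1.1664×10^6 s: μ = 4π²r³/T² = 5.15079×10^6 km³/s².
Transfer-ellipse semi-major axis a_t = (r₁ + r₂)/2 = (72600 + 5.620×10^5)/2 = 3.173×10^5 km.
Circular speed at r = 72600 km: v_c = √(μ/r) = 8.423 km/s.
Transfer-orbit speed at the same r (vis-viva, a = a_t): v_t = √[μ(2/r − 1/a_t)] = 11.21 km/s.
Δv₁ = |v_t − v_c| = |11.21 − 8.423| = 2.787 km/s.

Δv₁ = 2.79 km/s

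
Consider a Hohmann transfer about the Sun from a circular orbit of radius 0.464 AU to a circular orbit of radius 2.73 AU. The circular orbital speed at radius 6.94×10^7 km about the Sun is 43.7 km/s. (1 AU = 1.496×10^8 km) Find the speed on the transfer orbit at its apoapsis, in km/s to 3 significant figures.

From the circular-orbit relation v² = μ/r at r = 6.94×10^7 km: μ = v²r = (43.7)² × 6.94×10^7 = 1.32532×10^11 km³/s².
In km: r₁ = 0.464 × 1.496×10^8 = 6.94144×10^7 km; r₂ = 2.73 × 1.496×10^8 = 4.08408×10^8 km.
Transfer-ellipse semi-major axis a_t = (r₁ + r₂)/2 = (6.94144×10^7 + 4.08408×10^8)/2 = 2.389112×10^8 km.
The apoapsis of the transfer ellipse is at r = 4.08408×10^8 km.
Applying v² = μ(2/r − 1/a_t): v = 9.710 km/s.

v = 9.71 km/s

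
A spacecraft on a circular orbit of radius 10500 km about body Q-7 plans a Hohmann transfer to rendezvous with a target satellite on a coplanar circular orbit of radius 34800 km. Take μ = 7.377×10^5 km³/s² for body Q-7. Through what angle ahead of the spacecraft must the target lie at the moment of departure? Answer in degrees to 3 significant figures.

φ = 85.5°

Transfer-ellipse semi-major axis a_t = (r₁ + r₂)/2 = (10500 + 34800)/2 = 22650 km.
Transfer time t = π√(a_t³/μ) = 12468.4 s.
The target's mean motion on its circular orbit is ω₂ = √(μ/r₂³) = 1.32303×10^-4 rad/s.
Angle swept by the target during transfer: ω₂·t = 1.6496 rad = 94.52°.
Arrival is 180° from departure on the ellipse, so φ = 180° − 94.52° = 85.5°.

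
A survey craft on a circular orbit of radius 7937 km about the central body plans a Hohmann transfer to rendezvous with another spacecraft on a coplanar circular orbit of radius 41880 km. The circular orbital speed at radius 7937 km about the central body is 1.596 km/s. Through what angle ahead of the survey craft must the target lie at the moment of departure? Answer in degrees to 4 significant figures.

From the circular-orbit relation v² = μ/r at r = 7937 km: μ = v²r = (1.596)² × 7937 = 20217.3 km³/s².
Transfer-ellipse semi-major axis a_t = (r₁ + r₂)/2 = (7937 + 41880)/2 = 24908.5 km.
Transfer time t = π√(a_t³/μ) = 86860 s.
The target's mean motion on its circular orbit is ω₂ = √(μ/r₂³) = 1.659×10^-5 rad/s.
Angle swept by the target during transfer: ω₂·t = 1.441 rad = 82.56°.
The survey craft traverses 180° on the transfer ellipse, so the target must lead by 180° − 82.56° = 97.44°.

φ = 97.44°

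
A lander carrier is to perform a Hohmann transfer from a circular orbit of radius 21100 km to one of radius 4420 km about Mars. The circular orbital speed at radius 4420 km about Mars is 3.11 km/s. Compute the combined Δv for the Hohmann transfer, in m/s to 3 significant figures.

Δv = 1470 m/s

From the circular-orbit relation v² = μ/r at r = 4420 km: μ = v²r = (3.11)² × 4420 = 42750.7 km³/s².
The Hohmann ellipse has a_t = (r₁ + r₂)/2 = 12760 km.
At r₁ the circular-orbit speed is v₁ = √(μ/r₁) = 1.42341 km/s.
Transfer-orbit speed at r₁ (vis-viva equation): v_a = √[μ(2/r₁ − 1/a_t)] = 0.837753 km/s.
First burn Δv₁ = |v_a − v₁| = 0.5857 km/s.
Circular speed at r₂: v₂ = √(μ/r₂) = 3.1100 km/s.
Transfer-orbit speed at r₂: v_p = √[μ(2/r₂ − 1/a_t)] = 3.9992 km/s.
Second burn Δv₂ = |v₂ − v_p| = 0.8892 km/s.
Total Δv = Δv₁ + Δv₂ = 1.475 km/s.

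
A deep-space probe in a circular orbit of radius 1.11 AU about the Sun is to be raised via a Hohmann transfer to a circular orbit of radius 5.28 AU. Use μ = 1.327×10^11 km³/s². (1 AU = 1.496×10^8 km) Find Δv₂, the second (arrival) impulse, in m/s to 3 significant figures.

Δv₂ = 5320 m/s

In km: r₁ = 1.11 × 1.496×10^8 = 1.66056×10^8 km; r₂ = 5.28 × 1.496×10^8 = 7.89888×10^8 km.
The Hohmann ellipse has a_t = (r₁ + r₂)/2 = 4.77972×10^8 km.
On the circular orbit at r = 7.89888×10^8 km, v_c = √(μ/r) = 12.9614 km/s.
Vis-viva on the transfer ellipse at r = 7.89888×10^8 km gives v_t = √[μ(2/r − 1/a_t)] = 7.63974 km/s.
Δv₂ = |v_t − v_c| = |7.63974 − 12.9614| = 5.322 km/s.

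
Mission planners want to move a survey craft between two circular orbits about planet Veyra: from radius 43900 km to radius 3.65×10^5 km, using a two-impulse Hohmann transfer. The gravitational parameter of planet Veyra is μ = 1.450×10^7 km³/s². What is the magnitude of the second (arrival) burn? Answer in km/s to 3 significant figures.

Semi-major axis of the transfer orbit: a_t = (43900 + 3.650×10^5)/2 = 2.0445×10^5 km.
Circular speed at r = 3.650×10^5 km: v_c = √(μ/r) = 6.303 km/s.
Vis-viva on the transfer ellipse at r = 3.650×10^5 km gives v_t = √[μ(2/r − 1/a_t)] = 2.921 km/s.
Δv₂ = |v_t − v_c| = |2.921 − 6.303| = 3.382 km/s.

Δv₂ = 3.38 km/s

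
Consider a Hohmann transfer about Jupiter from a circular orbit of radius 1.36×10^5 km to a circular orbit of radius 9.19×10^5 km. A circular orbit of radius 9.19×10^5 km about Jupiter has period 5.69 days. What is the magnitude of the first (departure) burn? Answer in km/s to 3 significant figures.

Δv₁ = 9.77 km/s

From Kepler's third law T² = 4π²r³/μ at r = 9.19×10^5 km, T = 5.69 days = 5.69 × 86400 s = 4.91616×10^5 s: μ = 4π²r³/T² = 1.26781×10^8 km³/s².
The Hohmann ellipse has a_t = (r₁ + r₂)/2 = 5.275×10^5 km.
Circular speed at r = 1.360×10^5 km: v_c = √(μ/r) = 30.532 km/s.
Vis-viva on the transfer ellipse at r = 1.360×10^5 km gives v_t = √[μ(2/r − 1/a_t)] = 40.300 km/s.
Δv₁ = |v_t − v_c| = |40.300 − 30.532| = 9.768 km/s.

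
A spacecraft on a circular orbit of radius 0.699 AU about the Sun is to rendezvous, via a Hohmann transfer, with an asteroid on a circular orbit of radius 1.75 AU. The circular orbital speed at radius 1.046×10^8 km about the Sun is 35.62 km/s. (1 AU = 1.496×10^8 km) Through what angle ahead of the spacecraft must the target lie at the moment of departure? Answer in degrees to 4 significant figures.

From the circular-orbit relation v² = μ/r at r = 1.046×10^8 km: μ = v²r = (35.62)² × 1.046×10^8 = 1.32715×10^11 km³/s².
In km: r₁ = 0.699 × 1.496×10^8 = 1.045704×10^8 km; r₂ = 1.75 × 1.496×10^8 = 2.618×10^8 km.
Semi-major axis of the transfer orbit: a_t = (1.045704×10^8 + 2.618×10^8)/2 = 1.831852×10^8 km.
The half-period of the transfer ellipse is t = π√(a_t³/μ) = 2.1381×10^7 s.
The target's mean motion on its circular orbit is ω₂ = √(μ/r₂³) = 8.6001×10^-8 rad/s.
Angle swept by the target during transfer: ω₂·t = 1.83879 rad = 105.35°.
Arrival is 180° from departure on the ellipse, so φ = 180° − 105.35° = 74.65°.

φ = 74.65°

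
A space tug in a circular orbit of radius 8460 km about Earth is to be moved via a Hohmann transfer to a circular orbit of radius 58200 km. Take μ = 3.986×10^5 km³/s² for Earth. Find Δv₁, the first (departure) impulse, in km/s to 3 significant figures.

Δv₁ = 2.21 km/s

Transfer-ellipse semi-major axis a_t = (r₁ + r₂)/2 = (8460 + 58200)/2 = 33330 km.
Circular speed at r = 8460 km: v_c = √(μ/r) = 6.864 km/s.
Vis-viva on the transfer ellipse at r = 8460 km gives v_t = √[μ(2/r − 1/a_t)] = 9.070 km/s.
Δv₁ = |v_t − v_c| = |9.070 − 6.864| = 2.206 km/s.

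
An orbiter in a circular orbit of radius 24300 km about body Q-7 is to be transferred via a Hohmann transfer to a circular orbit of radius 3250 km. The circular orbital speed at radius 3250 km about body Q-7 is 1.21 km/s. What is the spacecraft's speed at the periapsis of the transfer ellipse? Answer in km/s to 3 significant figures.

v = 1.61 km/s

From the circular-orbit relation v² = μ/r at r = 3250 km: μ = v²r = (1.21)² × 3250 = 4758.32 km³/s².
Semi-major axis of the transfer orbit: a_t = (24300 + 3250)/2 = 13775 km.
The periapsis of the transfer ellipse is at r = 3250 km.
Vis-viva: v = √[μ(2/r − 1/a_t)] = √[4758.32 × (2/3250 − 1/13775)] = 1.607 km/s.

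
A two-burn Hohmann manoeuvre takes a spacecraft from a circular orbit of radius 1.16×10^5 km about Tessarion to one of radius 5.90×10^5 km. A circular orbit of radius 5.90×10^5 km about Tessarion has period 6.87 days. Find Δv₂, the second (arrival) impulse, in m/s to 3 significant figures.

From Kepler's third law T² = 4π²r³/μ at r = 5.90×10^5 km, T = 6.87 days = 6.87 × 86400 s = 5.93568×10^5 s: μ = 4π²r³/T² = 2.30131×10^7 km³/s².
Semi-major axis of the transfer orbit: a_t = (1.160×10^5 + 5.900×10^5)/2 = 3.530×10^5 km.
Circular speed at r = 5.900×10^5 km: v_c = √(μ/r) = 6.245 km/s.
Transfer-orbit speed at the same r (vis-viva, a = a_t): v_t = √[μ(2/r − 1/a_t)] = 3.580 km/s.
Δv₂ = |v_t − v_c| = |3.580 − 6.245| = 2.665 km/s.

Δv₂ = 2670 m/s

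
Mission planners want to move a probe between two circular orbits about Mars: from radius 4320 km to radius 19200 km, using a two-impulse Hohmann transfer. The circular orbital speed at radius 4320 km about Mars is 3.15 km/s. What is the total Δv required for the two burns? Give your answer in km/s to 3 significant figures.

From the circular-orbit relation v² = μ/r at r = 4320 km: μ = v²r = (3.15)² × 4320 = 42865.2 km³/s².
Semi-major axis of the transfer orbit: a_t = (4320 + 19200)/2 = 11760 km.
At r₁ the circular-orbit speed is v₁ = √(μ/r₁) = 3.15000 km/s.
Transfer-orbit speed at r₁ (vis-viva): v_p = √[μ(2/r₁ − 1/a_t)] = 4.02492 km/s.
First burn Δv₁ = |v_p − v₁| = 0.87492 km/s.
Circular speed at r₂: v₂ = √(μ/r₂) = 1.49418 km/s.
Transfer-orbit speed at r₂: v_a = √[μ(2/r₂ − 1/a_t)] = 0.905608 km/s.
Second burn Δv₂ = |v₂ − v_a| = 0.58857 km/s.
Total Δv = Δv₁ + Δv₂ = 1.463 km/s.

Δv = 1.46 km/s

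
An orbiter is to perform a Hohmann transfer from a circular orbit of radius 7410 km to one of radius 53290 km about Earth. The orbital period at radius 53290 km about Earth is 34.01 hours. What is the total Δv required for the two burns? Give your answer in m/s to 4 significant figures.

Δv = 3768 m/s

From Kepler's third law T² = 4π²r³/μ at r = 53290 km, T = 34.01 hours = 34.01 × 3600 s = 1.22436×10^5 s: μ = 4π²r³/T² = 3.98546×10^5 km³/s².
Transfer-ellipse semi-major axis a_t = (r₁ + r₂)/2 = (7410 + 53290)/2 = 30350 km.
Circular speed at r₁: v₁ = √(μ/r₁) = √(3.98546×10^5/7410) = 7.3338 km/s.
Transfer-orbit speed at r₁ (v² = μ(2/r − 1/a)): v_p = √[μ(2/r₁ − 1/a_t)] = 9.7179 km/s.
First burn Δv₁ = |v_p − v₁| = 2.3841 km/s.
Circular speed at r₂: v₂ = √(μ/r₂) = 2.73474 km/s.
Transfer-orbit speed at r₂: v_a = √[μ(2/r₂ − 1/a_t)] = 1.35128 km/s.
Second burn Δv₂ = |v₂ − v_a| = 1.3835 km/s.
Total Δv = Δv₁ + Δv₂ = 3.768 km/s.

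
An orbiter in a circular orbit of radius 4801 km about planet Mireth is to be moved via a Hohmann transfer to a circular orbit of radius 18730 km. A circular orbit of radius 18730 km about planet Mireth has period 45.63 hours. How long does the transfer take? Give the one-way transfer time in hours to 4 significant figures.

t = 11.36 hours

From Kepler's third law T² = 4π²r³/μ at r = 18730 km, T = 45.63 hours = 45.63 × 3600 s = 1.64268×10^5 s: μ = 4π²r³/T² = 9613.18 km³/s².
The Hohmann ellipse has a_t = (r₁ + r₂)/2 = 11765.5 km.
By Kepler's third law the transfer-orbit period is T = 2π√(a_t³/μ), so t = T/2 = 40890 s.
Converting: 40890 s ÷ 3600 s/hour = 11.36 hours.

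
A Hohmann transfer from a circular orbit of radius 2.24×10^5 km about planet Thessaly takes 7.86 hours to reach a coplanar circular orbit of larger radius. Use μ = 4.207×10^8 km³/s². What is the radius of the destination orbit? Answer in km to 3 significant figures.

r₂ = 4.25×10^5 km

Transfer time t = 7.86 hours = 28296 s, and t = π√(a_t³/μ).
So a_t = (μ t²/π²)^(1/3) = (4.207×10^8 × (28296)² / π²)^(1/3) = 3.2437×10^5 km.
Since a_t = (r₁ + r₂)/2, r₂ = 2a_t − r₁ = 2×3.2437×10^5 − 2.240×10^5 = 4.2474×10^5 km.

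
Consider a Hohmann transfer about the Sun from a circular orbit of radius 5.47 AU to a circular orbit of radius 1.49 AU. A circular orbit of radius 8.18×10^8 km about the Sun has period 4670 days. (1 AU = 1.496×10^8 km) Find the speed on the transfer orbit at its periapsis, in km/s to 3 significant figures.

From Kepler's third law T² = 4π²r³/μ at r = 8.18×10^8 km, T = 4670 days = 4670 × 86400 s = 4.03488×10^8 s: μ = 4π²r³/T² = 1.32727×10^11 km³/s².
In km: r₁ = 5.47 × 1.496×10^8 = 8.18312×10^8 km; r₂ = 1.49 × 1.496×10^8 = 2.22904×10^8 km.
Transfer-ellipse semi-major axis a_t = (r₁ + r₂)/2 = (8.18312×10^8 + 2.22904×10^8)/2 = 5.20608×10^8 km.
The periapsis of the transfer ellipse is at r = 2.22904×10^8 km.
Vis-viva: v = √[μ(2/r − 1/a_t)] = √[1.32727×10^11 × (2/2.22904×10^8 − 1/5.20608×10^8)] = 30.59 km/s.

v = 30.6 km/s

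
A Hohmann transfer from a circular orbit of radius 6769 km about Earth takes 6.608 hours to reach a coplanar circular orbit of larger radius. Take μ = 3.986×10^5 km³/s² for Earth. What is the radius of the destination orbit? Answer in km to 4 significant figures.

Transfer time t = 6.608 hours = 23788.8 s, and t = π√(a_t³/μ).
So a_t = (μ t²/π²)^(1/3) = (3.986×10^5 × (23788.8)² / π²)^(1/3) = 28379 km.
Since a_t = (r₁ + r₂)/2, r₂ = 2a_t − r₁ = 2×28379 − 6769 = 49989 km.

r₂ = 49990 km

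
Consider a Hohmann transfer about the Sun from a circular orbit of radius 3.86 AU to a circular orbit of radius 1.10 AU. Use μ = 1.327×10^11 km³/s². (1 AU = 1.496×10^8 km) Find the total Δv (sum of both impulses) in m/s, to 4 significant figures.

Δv = 12090 m/s

In km: r₁ = 3.86 × 1.496×10^8 = 5.77456×10^8 km; r₂ = 1.10 × 1.496×10^8 = 1.6456×10^8 km.
Transfer-ellipse semi-major axis a_t = (r₁ + r₂)/2 = (5.77456×10^8 + 1.6456×10^8)/2 = 3.71008×10^8 km.
Circular speed at r₁: v₁ = √(μ/r₁) = √(1.327×10^11/5.77456×10^8) = 15.159 km/s.
Transfer-orbit speed at r₁ (vis-viva equation): v_a = √[μ(2/r₁ − 1/a_t)] = 10.096 km/s.
First burn Δv₁ = |v_a − v₁| = 5.063 km/s.
At r₂, v₂ = √(μ/r₂) = 28.40 km/s.
Transfer-orbit speed at r₂: v_p = √[μ(2/r₂ − 1/a_t)] = 35.43 km/s.
Second burn Δv₂ = |v₂ − v_p| = 7.030 km/s.
Δv = Δv₁ + Δv₂ = 5.063 + 7.030 = 12.09 km/s.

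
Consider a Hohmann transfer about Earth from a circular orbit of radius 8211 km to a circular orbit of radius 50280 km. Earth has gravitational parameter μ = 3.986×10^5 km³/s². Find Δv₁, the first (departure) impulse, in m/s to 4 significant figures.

Transfer-ellipse semi-major axis a_t = (r₁ + r₂)/2 = (8211 + 50280)/2 = 29245.5 km.
Circular speed at r = 8211 km: v_c = √(μ/r) = 6.9674 km/s.
Transfer-orbit speed at the same r (vis-viva, a = a_t): v_t = √[μ(2/r − 1/a_t)] = 9.1356 km/s.
Δv₁ = |v_t − v_c| = |9.1356 − 6.9674| = 2.168 km/s.

Δv₁ = 2168 m/s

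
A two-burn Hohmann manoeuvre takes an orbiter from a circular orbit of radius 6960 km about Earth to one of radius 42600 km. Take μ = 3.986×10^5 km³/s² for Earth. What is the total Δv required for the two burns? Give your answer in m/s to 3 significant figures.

Semi-major axis of the transfer orbit: a_t = (6960 + 42600)/2 = 24780 km.
Circular speed at r₁: v₁ = √(μ/r₁) = √(3.986×10^5/6960) = 7.56770 km/s.
Transfer-orbit speed at r₁ (vis-viva): v_p = √[μ(2/r₁ − 1/a_t)] = 9.92243 km/s.
First burn Δv₁ = |v_p − v₁| = 2.35473 km/s.
Circular speed at r₂: v₂ = √(μ/r₂) = 3.05889 km/s.
Transfer-orbit speed at r₂: v_a = √[μ(2/r₂ − 1/a_t)] = 1.62113 km/s.
Second burn Δv₂ = |v₂ − v_a| = 1.43776 km/s.
Δv = Δv₁ + Δv₂ = 2.35473 + 1.43776 = 3.792 km/s.

Δv = 3790 m/s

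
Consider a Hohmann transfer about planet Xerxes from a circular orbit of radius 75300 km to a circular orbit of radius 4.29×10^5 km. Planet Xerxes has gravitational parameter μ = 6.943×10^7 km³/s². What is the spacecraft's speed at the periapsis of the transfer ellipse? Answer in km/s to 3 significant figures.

v = 39.6 km/s

Semi-major axis of the transfer orbit: a_t = (75300 + 4.290×10^5)/2 = 2.5215×10^5 km.
At periapsis, r = 75300 km.
From the vis-viva equation, v = √[μ(2/r − 1/a_t)] = 39.61 km/s.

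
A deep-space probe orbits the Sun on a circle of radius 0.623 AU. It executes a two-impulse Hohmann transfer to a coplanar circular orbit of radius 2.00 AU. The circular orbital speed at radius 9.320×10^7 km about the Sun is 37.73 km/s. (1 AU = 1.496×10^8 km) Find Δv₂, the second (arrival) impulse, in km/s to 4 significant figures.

From the circular-orbit relation v² = μ/r at r = 9.320×10^7 km: μ = v²r = (37.73)² × 9.320×10^7 = 1.32675×10^11 km³/s².
In km: r₁ = 0.623 × 1.496×10^8 = 9.32008×10^7 km; r₂ = 2.00 × 1.496×10^8 = 2.992×10^8 km.
The Hohmann ellipse has a_t = (r₁ + r₂)/2 = 1.962004×10^8 km.
Circular speed at r = 2.992×10^8 km: v_c = √(μ/r) = 21.058 km/s.
Vis-viva on the transfer ellipse at r = 2.992×10^8 km gives v_t = √[μ(2/r − 1/a_t)] = 14.514 km/s.
Δv₂ = |v_t − v_c| = |14.514 − 21.058| = 6.544 km/s.

Δv₂ = 6.544 km/s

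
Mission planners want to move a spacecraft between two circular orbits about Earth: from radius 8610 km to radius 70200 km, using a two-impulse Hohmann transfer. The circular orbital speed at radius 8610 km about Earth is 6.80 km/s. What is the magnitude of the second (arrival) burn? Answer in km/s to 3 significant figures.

Δv₂ = 1.27 km/s

From the circular-orbit relation v² = μ/r at r = 8610 km: μ = v²r = (6.80)² × 8610 = 3.98126×10^5 km³/s².
Transfer-ellipse semi-major axis a_t = (r₁ + r₂)/2 = (8610 + 70200)/2 = 39405 km.
Circular speed at r = 70200 km: v_c = √(μ/r) = 2.381 km/s.
Vis-viva on the transfer ellipse at r = 70200 km gives v_t = √[μ(2/r − 1/a_t)] = 1.113 km/s.
Δv₂ = |v_t − v_c| = |1.113 − 2.381| = 1.268 km/s.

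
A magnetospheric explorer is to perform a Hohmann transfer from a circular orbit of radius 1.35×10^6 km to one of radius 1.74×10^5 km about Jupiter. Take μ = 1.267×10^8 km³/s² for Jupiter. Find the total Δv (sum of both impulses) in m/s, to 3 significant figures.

Semi-major axis of the transfer orbit: a_t = (1.350×10^6 + 1.740×10^5)/2 = 7.620×10^5 km.
Circular speed at r₁: v₁ = √(μ/r₁) = √(1.267×10^8/1.350×10^6) = 9.6877 km/s.
Transfer-orbit speed at r₁ (vis-viva equation): v_a = √[μ(2/r₁ − 1/a_t)] = 4.6293 km/s.
First burn Δv₁ = |v_a − v₁| = 5.058 km/s.
Circular speed at r₂: v₂ = √(μ/r₂) = 26.984 km/s.
Transfer-orbit speed at r₂: v_p = √[μ(2/r₂ − 1/a_t)] = 35.917 km/s.
Second burn Δv₂ = |v₂ − v_p| = 8.933 km/s.
Total Δv = Δv₁ + Δv₂ = 13.99 km/s.

Δv = 14000 m/s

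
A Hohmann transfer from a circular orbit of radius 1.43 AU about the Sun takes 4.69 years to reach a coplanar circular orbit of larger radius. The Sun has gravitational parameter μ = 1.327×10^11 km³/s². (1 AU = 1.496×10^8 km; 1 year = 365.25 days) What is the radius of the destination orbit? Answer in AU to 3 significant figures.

r₂ = 7.46 AU

In km: r₁ = 1.43 × 1.496×10^8 = 2.13928×10^8 km.
Transfer time t = 4.69 years × 365.25 × 86400 s = 1.48005144×10^8 s, and t = π√(a_t³/μ).
So a_t = (μ t²/π²)^(1/3) = (1.327×10^11 × (1.48005144×10^8)² / π²)^(1/3) = 6.6534×10^8 km.
Since a_t = (r₁ + r₂)/2, r₂ = 2a_t − r₁ = 2×6.6534×10^8 − 2.13928×10^8 = 1.116752×10^9 km.
In AU: r₂ = 1.116752×10^9 / 1.496×10^8 = 7.46 AU.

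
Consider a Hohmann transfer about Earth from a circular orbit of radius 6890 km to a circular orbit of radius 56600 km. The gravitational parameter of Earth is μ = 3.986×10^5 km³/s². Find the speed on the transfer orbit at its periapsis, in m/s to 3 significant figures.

v = 10200 m/s

The Hohmann ellipse has a_t = (r₁ + r₂)/2 = 31745 km.
The periapsis of the transfer ellipse is at r = 6890 km.
Applying v² = μ(2/r − 1/a_t): v = 10.16 km/s.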